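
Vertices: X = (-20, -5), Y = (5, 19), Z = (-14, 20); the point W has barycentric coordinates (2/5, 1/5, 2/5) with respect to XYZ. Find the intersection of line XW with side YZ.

(-23/3, 59/3)

Line XW meets YZ where the X-coordinate vanishes; zeroing W's X-weight and renormalizing leaves Y, Z-weights 1/5 : 2/5 → (1/3, 2/3).
So V = (1/3)·Y + (2/3)·Z = (-23/3, 59/3).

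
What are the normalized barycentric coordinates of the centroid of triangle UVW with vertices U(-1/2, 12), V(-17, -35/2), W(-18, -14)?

The centroid is the average of the vertices, so each weight is 1/3.

(1/3, 1/3, 1/3)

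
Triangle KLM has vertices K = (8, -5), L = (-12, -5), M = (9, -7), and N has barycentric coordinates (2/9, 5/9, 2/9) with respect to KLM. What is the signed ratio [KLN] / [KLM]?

2/9

The signed ratio [KLN]/[KLM] equals the barycentric coordinate of N at vertex M, which is 2/9.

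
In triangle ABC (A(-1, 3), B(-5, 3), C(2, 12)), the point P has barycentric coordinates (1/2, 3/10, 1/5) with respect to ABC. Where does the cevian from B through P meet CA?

(-1/7, 39/7)

Line BP meets CA where the B-coordinate vanishes; zeroing P's B-weight and renormalizing leaves C, A-weights 1/5 : 1/2 → (2/7, 5/7).
So Q = (2/7)·C + (5/7)·A = (-1/7, 39/7).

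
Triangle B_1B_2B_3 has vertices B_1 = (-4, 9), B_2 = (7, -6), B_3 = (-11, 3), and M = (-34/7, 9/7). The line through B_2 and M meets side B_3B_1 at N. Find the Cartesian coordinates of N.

Barycentric coordinates of M with respect to B_1B_2B_3: (1/7, 2/7, 4/7).
On side B_3B_1 the B_2-coordinate is zero; dropping M's B_2-weight 2/7 and renormalizing the remaining 4/7 : 1/7 gives weights 4/5, 1/5 on B_3, B_1.
N = (4/5)·(-11, 3) + (1/5)·(-4, 9) = (-48/5, 21/5).

(-48/5, 21/5)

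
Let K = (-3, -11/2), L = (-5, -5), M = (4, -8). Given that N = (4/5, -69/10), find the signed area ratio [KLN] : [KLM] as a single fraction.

3/5

[KLM] = ½·((-3)·(-5−(-8)) + (-5)·(-8−(-11/2)) + 4·(-11/2−(-5))) = ½·(-9 + 25/2 − 2) = 3/4.
[KLN] = ½·((-3)·(-5−(-69/10)) + (-5)·(-69/10−(-11/2)) + (4/5)·(-11/2−(-5))) = ½·(-57/10 + 7 − 2/5) = 9/20, so the ratio is (9/20)/(3/4) = 3/5.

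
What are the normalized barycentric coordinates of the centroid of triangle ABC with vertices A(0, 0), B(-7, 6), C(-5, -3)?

The centroid is the average of the vertices, so each weight is 1/3.

(1/3, 1/3, 1/3)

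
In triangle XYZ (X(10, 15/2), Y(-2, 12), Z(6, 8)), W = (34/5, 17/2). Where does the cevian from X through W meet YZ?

Barycentric coordinates of W with respect to XYZ: (3/5, 1/5, 1/5).
On side YZ the X-coordinate is zero; dropping W's X-weight 3/5 and renormalizing the remaining 1/5 : 1/5 gives weights 1/2, 1/2 on Y, Z.
V = (1/2)·(-2, 12) + (1/2)·(6, 8) = (2, 10).

(2, 10)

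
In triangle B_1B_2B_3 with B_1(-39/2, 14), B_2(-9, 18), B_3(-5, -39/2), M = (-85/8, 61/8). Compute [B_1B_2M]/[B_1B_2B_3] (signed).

1/4

[B_1B_2B_3] = ½·((-39/2)·(18−(-39/2)) + (-9)·(-39/2−14) + (-5)·(14−18)) = ½·(-2925/4 + 603/2 + 20) = -1639/8.
[B_1B_2M] = ½·((-39/2)·(18−(61/8)) + (-9)·(61/8−14) + (-85/8)·(14−18)) = ½·(-3237/16 + 459/8 + 85/2) = -1639/32, so the ratio is (-1639/32)/(-1639/8) = 1/4.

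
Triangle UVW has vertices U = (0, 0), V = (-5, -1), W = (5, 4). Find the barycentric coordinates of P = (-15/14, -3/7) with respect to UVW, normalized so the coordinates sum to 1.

Signed area of the reference triangle: [UVW] = ½·(0·(-1−4) + (-5)·(4−0) + 5·(0−(-1))) = ½·(0 − 20 + 5) = -15/2.
[PVW] = ½·((-15/14)·(-1−4) + (-5)·(4−(-3/7)) + 5·(-3/7−(-1))) = ½·(75/14 − 155/7 + 20/7) = -195/28, so the U-coordinate is (-195/28)/(-15/2) = 13/14.
[UPW] = ½·(0·(-3/7−4) + (-15/14)·(4−0) + 5·(0−(-3/7))) = ½·(0 − 30/7 + 15/7) = -15/14, so the V-coordinate is 1/7.
[UVP] = ½·(0·(-1−(-3/7)) + (-5)·(-3/7−0) + (-15/14)·(0−(-1))) = ½·(0 + 15/7 − 15/14) = 15/28, so the W-coordinate is -1/14.

(13/14, 1/7, -1/14)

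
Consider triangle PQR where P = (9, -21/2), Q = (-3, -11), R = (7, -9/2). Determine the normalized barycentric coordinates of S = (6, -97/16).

(1/8, 1/8, 3/4)

Signed area of the reference triangle: [PQR] = ½·(9·(-11−(-9/2)) + (-3)·(-9/2−(-21/2)) + 7·(-21/2−(-11))) = ½·(-117/2 − 18 + 7/2) = -73/2.
[SQR] = ½·(6·(-11−(-9/2)) + (-3)·(-9/2−(-97/16)) + 7·(-97/16−(-11))) = ½·(-39 − 75/16 + 553/16) = -73/16, so the P-coordinate is (-73/16)/(-73/2) = 1/8.
[PSR] = ½·(9·(-97/16−(-9/2)) + 6·(-9/2−(-21/2)) + 7·(-21/2−(-97/16))) = ½·(-225/16 + 36 − 497/16) = -73/16, so the Q-coordinate is 1/8.
[PQS] = ½·(9·(-11−(-97/16)) + (-3)·(-97/16−(-21/2)) + 6·(-21/2−(-11))) = ½·(-711/16 − 213/16 + 3) = -219/8, so the R-coordinate is 3/4.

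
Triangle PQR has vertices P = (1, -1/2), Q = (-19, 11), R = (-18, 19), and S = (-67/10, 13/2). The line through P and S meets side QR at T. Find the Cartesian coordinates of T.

(-73/4, 17)

Barycentric coordinates of S with respect to PQR: (3/5, 1/10, 3/10).
On side QR the P-coordinate is zero; dropping S's P-weight 3/5 and renormalizing the remaining 1/10 : 3/10 gives weights 1/4, 3/4 on Q, R.
T = (1/4)·(-19, 11) + (3/4)·(-18, 19) = (-73/4, 17).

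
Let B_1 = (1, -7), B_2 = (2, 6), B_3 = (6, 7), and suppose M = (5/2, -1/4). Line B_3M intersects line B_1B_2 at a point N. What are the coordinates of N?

Barycentric coordinates of M with respect to B_1B_2B_3: (1/2, 1/4, 1/4).
On side B_1B_2 the B_3-coordinate is zero; dropping M's B_3-weight 1/4 and renormalizing the remaining 1/2 : 1/4 gives weights 2/3, 1/3 on B_1, B_2.
N = (2/3)·(1, -7) + (1/3)·(2, 6) = (4/3, -8/3).

(4/3, -8/3)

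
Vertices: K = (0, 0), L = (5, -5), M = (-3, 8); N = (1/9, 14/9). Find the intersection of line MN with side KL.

(5/3, -5/3)

Barycentric coordinates of N with respect to KLM: (4/9, 2/9, 1/3).
On side KL the M-coordinate is zero; dropping N's M-weight 1/3 and renormalizing the remaining 4/9 : 2/9 gives weights 2/3, 1/3 on K, L.
J = (2/3)·(0, 0) + (1/3)·(5, -5) = (5/3, -5/3).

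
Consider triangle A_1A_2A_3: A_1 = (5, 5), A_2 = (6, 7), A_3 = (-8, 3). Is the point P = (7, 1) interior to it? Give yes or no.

no

Barycentric coordinates of P: (11/3, -7/3, -1/3).
The three coordinates are positive, negative, negative; a point is interior exactly when all three are positive.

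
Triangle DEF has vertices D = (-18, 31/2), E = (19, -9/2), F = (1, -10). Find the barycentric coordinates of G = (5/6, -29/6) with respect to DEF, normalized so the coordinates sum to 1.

(1/6, 1/6, 2/3)

Signed area of the reference triangle: [DEF] = ½·((-18)·(-9/2−(-10)) + 19·(-10−(31/2)) + 1·(31/2−(-9/2))) = ½·(-99 − 969/2 + 20) = -1127/4.
[GEF] = ½·((5/6)·(-9/2−(-10)) + 19·(-10−(-29/6)) + 1·(-29/6−(-9/2))) = ½·(55/12 − 589/6 − 1/3) = -1127/24, so the D-coordinate is (-1127/24)/(-1127/4) = 1/6.
[DGF] = ½·((-18)·(-29/6−(-10)) + (5/6)·(-10−(31/2)) + 1·(31/2−(-29/6))) = ½·(-93 − 85/4 + 61/3) = -1127/24, so the E-coordinate is 1/6.
[DEG] = ½·((-18)·(-9/2−(-29/6)) + 19·(-29/6−(31/2)) + (5/6)·(31/2−(-9/2))) = ½·(-6 − 1159/3 + 50/3) = -1127/6, so the F-coordinate is 2/3.
Check: 1/6 + 1/6 + 2/3 = 1.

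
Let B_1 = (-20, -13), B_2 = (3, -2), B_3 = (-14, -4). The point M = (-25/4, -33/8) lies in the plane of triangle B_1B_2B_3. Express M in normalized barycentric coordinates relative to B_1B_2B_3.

(1/8, 1/2, 3/8)

Signed area of the reference triangle: [B_1B_2B_3] = ½·((-20)·(-2−(-4)) + 3·(-4−(-13)) + (-14)·(-13−(-2))) = ½·(-40 + 27 + 154) = 141/2.
[MB_2B_3] = ½·((-25/4)·(-2−(-4)) + 3·(-4−(-33/8)) + (-14)·(-33/8−(-2))) = ½·(-25/2 + 3/8 + 119/4) = 141/16, so the B_1-coordinate is (141/16)/(141/2) = 1/8.
[B_1MB_3] = ½·((-20)·(-33/8−(-4)) + (-25/4)·(-4−(-13)) + (-14)·(-13−(-33/8))) = ½·(5/2 − 225/4 + 497/4) = 141/4, so the B_2-coordinate is 1/2.
[B_1B_2M] = ½·((-20)·(-2−(-33/8)) + 3·(-33/8−(-13)) + (-25/4)·(-13−(-2))) = ½·(-85/2 + 213/8 + 275/4) = 423/16, so the B_3-coordinate is 3/8.
Check: 1/8 + 1/2 + 3/8 = 1.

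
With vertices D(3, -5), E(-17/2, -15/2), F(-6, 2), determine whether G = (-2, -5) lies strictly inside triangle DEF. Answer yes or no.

yes

Barycentric coordinates of G: (111/206, 35/103, 25/206).
The three coordinates are positive, positive, positive; a point is interior exactly when all three are positive.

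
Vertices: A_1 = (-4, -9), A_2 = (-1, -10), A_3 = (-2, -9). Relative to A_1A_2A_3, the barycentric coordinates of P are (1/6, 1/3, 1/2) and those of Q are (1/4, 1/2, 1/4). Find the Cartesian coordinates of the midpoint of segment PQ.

(-2, -113/12)

Barycentric coordinates of the midpoint are the average: (5/24, 5/12, 3/8).
Converting: (5/24)·A_1 + (5/12)·A_2 + (3/8)·A_3 = (-2, -113/12).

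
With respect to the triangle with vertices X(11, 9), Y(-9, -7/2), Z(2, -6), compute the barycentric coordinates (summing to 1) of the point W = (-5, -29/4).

Signed area of the reference triangle: [XYZ] = ½·(11·(-7/2−(-6)) + (-9)·(-6−9) + 2·(9−(-7/2))) = ½·(55/2 + 135 + 25) = 375/4.
[WYZ] = ½·((-5)·(-7/2−(-6)) + (-9)·(-6−(-29/4)) + 2·(-29/4−(-7/2))) = ½·(-25/2 − 45/4 − 15/2) = -125/8, so the X-coordinate is (-125/8)/(375/4) = -1/6.
[XWZ] = ½·(11·(-29/4−(-6)) + (-5)·(-6−9) + 2·(9−(-29/4))) = ½·(-55/4 + 75 + 65/2) = 375/8, so the Y-coordinate is 1/2.
[XYW] = ½·(11·(-7/2−(-29/4)) + (-9)·(-29/4−9) + (-5)·(9−(-7/2))) = ½·(165/4 + 585/4 − 125/2) = 125/2, so the Z-coordinate is 2/3.

(-1/6, 1/2, 2/3)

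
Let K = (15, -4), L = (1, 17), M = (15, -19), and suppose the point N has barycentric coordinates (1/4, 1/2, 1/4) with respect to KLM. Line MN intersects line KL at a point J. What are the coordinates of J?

Line MN meets KL where the M-coordinate vanishes; zeroing N's M-weight and renormalizing leaves K, L-weights 1/4 : 1/2 → (1/3, 2/3).
So J = (1/3)·K + (2/3)·L = (17/3, 10).

(17/3, 10)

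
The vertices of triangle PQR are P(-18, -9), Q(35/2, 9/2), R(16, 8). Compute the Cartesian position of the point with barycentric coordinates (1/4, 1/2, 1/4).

(33/4, 2)

S = (1/4)·P + (1/2)·Q + (1/4)·R.
x-coordinate: (1/4)·(-18) + (1/2)·(35/2) + (1/4)·16 = 33/4.
y-coordinate: (1/4)·(-9) + (1/2)·(9/2) + (1/4)·8 = 2.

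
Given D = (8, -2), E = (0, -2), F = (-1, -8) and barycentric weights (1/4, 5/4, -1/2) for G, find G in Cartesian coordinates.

(5/2, 1)

G = (1/4)·D + (5/4)·E + (-1/2)·F.
x-coordinate: (1/4)·8 + (5/4)·0 + (-1/2)·(-1) = 5/2.
y-coordinate: (1/4)·(-2) + (5/4)·(-2) + (-1/2)·(-8) = 1.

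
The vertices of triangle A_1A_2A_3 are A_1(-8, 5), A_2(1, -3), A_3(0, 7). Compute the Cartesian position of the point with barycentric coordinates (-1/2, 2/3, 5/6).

(14/3, 4/3)

P = (-1/2)·A_1 + (2/3)·A_2 + (5/6)·A_3.
x-coordinate: (-1/2)·(-8) + (2/3)·1 + (5/6)·0 = 14/3.
y-coordinate: (-1/2)·5 + (2/3)·(-3) + (5/6)·7 = 4/3.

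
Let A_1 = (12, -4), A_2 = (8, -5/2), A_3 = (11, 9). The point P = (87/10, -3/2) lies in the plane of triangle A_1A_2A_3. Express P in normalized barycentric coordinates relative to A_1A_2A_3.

Signed area of the reference triangle: [A_1A_2A_3] = ½·(12·(-5/2−9) + 8·(9−(-4)) + 11·(-4−(-5/2))) = ½·(-138 + 104 − 33/2) = -101/4.
[PA_2A_3] = ½·((87/10)·(-5/2−9) + 8·(9−(-3/2)) + 11·(-3/2−(-5/2))) = ½·(-2001/20 + 84 + 11) = -101/40, so the A_1-coordinate is (-101/40)/(-101/4) = 1/10.
[A_1PA_3] = ½·(12·(-3/2−9) + (87/10)·(9−(-4)) + 11·(-4−(-3/2))) = ½·(-126 + 1131/10 − 55/2) = -101/5, so the A_2-coordinate is 4/5.
[A_1A_2P] = ½·(12·(-5/2−(-3/2)) + 8·(-3/2−(-4)) + (87/10)·(-4−(-5/2))) = ½·(-12 + 20 − 261/20) = -101/40, so the A_3-coordinate is 1/10.
Check: 1/10 + 4/5 + 1/10 = 1.

(1/10, 4/5, 1/10)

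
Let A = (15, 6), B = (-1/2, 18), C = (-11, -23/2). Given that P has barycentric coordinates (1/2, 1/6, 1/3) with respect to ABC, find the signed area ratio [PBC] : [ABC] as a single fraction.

The signed ratio [PBC]/[ABC] equals the barycentric coordinate of P at vertex A, which is 1/2.

1/2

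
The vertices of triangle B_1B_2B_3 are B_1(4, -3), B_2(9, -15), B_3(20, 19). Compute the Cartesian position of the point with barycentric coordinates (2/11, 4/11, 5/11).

M = (2/11)·B_1 + (4/11)·B_2 + (5/11)·B_3.
x-coordinate: (2/11)·4 + (4/11)·9 + (5/11)·20 = 144/11.
y-coordinate: (2/11)·(-3) + (4/11)·(-15) + (5/11)·19 = 29/11.

(144/11, 29/11)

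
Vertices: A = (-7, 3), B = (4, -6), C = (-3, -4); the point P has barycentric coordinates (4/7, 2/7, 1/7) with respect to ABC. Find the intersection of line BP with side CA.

(-31/5, 8/5)

Line BP meets CA where the B-coordinate vanishes; zeroing P's B-weight and renormalizing leaves C, A-weights 1/7 : 4/7 → (1/5, 4/5).
So Q = (1/5)·C + (4/5)·A = (-31/5, 8/5).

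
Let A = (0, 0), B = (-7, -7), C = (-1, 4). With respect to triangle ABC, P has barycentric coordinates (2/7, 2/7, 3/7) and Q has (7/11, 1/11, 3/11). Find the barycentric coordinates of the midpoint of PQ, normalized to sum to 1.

(71/154, 29/154, 27/77)

Since both coordinate triples sum to 1, the midpoint's barycentrics are the componentwise average.
(2/7+7/11)/2 = 71/154; similarly 29/154 and 27/77.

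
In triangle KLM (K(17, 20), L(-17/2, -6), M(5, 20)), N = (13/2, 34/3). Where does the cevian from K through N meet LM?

(-4, 8/3)

Barycentric coordinates of N with respect to KLM: (1/2, 1/3, 1/6).
On side LM the K-coordinate is zero; dropping N's K-weight 1/2 and renormalizing the remaining 1/3 : 1/6 gives weights 2/3, 1/3 on L, M.
J = (2/3)·(-17/2, -6) + (1/3)·(5, 20) = (-4, 8/3).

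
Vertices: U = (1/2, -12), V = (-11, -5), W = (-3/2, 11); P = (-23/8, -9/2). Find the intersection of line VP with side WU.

(-1/6, -13/3)

Barycentric coordinates of P with respect to UVW: (1/2, 1/4, 1/4).
On side WU the V-coordinate is zero; dropping P's V-weight 1/4 and renormalizing the remaining 1/4 : 1/2 gives weights 1/3, 2/3 on W, U.
Q = (1/3)·(-3/2, 11) + (2/3)·(1/2, -12) = (-1/6, -13/3).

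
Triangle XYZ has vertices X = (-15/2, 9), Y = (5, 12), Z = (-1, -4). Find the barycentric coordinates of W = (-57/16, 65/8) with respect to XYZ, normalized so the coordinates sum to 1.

(5/8, 1/4, 1/8)

Signed area of the reference triangle: [XYZ] = ½·((-15/2)·(12−(-4)) + 5·(-4−9) + (-1)·(9−12)) = ½·(-120 − 65 + 3) = -91.
[WYZ] = ½·((-57/16)·(12−(-4)) + 5·(-4−(65/8)) + (-1)·(65/8−12)) = ½·(-57 − 485/8 + 31/8) = -455/8, so the X-coordinate is (-455/8)/(-91) = 5/8.
[XWZ] = ½·((-15/2)·(65/8−(-4)) + (-57/16)·(-4−9) + (-1)·(9−(65/8))) = ½·(-1455/16 + 741/16 − 7/8) = -91/4, so the Y-coordinate is 1/4.
[XYW] = ½·((-15/2)·(12−(65/8)) + 5·(65/8−9) + (-57/16)·(9−12)) = ½·(-465/16 − 35/8 + 171/16) = -91/8, so the Z-coordinate is 1/8.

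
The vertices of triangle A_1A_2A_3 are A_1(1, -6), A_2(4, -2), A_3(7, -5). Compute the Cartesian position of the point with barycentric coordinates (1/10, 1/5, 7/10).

(29/5, -9/2)

P = (1/10)·A_1 + (1/5)·A_2 + (7/10)·A_3.
x-coordinate: (1/10)·1 + (1/5)·4 + (7/10)·7 = 29/5.
y-coordinate: (1/10)·(-6) + (1/5)·(-2) + (7/10)·(-5) = -9/2.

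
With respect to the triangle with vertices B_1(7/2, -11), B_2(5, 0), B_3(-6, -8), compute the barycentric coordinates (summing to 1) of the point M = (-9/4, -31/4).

(1/4, 1/8, 5/8)

Signed area of the reference triangle: [B_1B_2B_3] = ½·((7/2)·(0−(-8)) + 5·(-8−(-11)) + (-6)·(-11−0)) = ½·(28 + 15 + 66) = 109/2.
[MB_2B_3] = ½·((-9/4)·(0−(-8)) + 5·(-8−(-31/4)) + (-6)·(-31/4−0)) = ½·(-18 − 5/4 + 93/2) = 109/8, so the B_1-coordinate is (109/8)/(109/2) = 1/4.
[B_1MB_3] = ½·((7/2)·(-31/4−(-8)) + (-9/4)·(-8−(-11)) + (-6)·(-11−(-31/4))) = ½·(7/8 − 27/4 + 39/2) = 109/16, so the B_2-coordinate is 1/8.
[B_1B_2M] = ½·((7/2)·(0−(-31/4)) + 5·(-31/4−(-11)) + (-9/4)·(-11−0)) = ½·(217/8 + 65/4 + 99/4) = 545/16, so the B_3-coordinate is 5/8.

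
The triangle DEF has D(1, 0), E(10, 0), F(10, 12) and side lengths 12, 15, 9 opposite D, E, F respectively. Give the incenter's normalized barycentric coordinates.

(1/3, 5/12, 1/4)

The incenter has barycentric coordinates proportional to the opposite side lengths: (12 : 15 : 9).
Normalizing by 12+15+9 = 36 gives (1/3, 5/12, 1/4).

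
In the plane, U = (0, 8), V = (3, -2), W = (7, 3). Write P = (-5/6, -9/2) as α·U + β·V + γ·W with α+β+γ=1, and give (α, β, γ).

(1/6, 5/3, -5/6)

Signed area of the reference triangle: [UVW] = ½·(0·(-2−3) + 3·(3−8) + 7·(8−(-2))) = ½·(0 − 15 + 70) = 55/2.
[PVW] = ½·((-5/6)·(-2−3) + 3·(3−(-9/2)) + 7·(-9/2−(-2))) = ½·(25/6 + 45/2 − 35/2) = 55/12, so the U-coordinate is (55/12)/(55/2) = 1/6.
[UPW] = ½·(0·(-9/2−3) + (-5/6)·(3−8) + 7·(8−(-9/2))) = ½·(0 + 25/6 + 175/2) = 275/6, so the V-coordinate is 5/3.
[UVP] = ½·(0·(-2−(-9/2)) + 3·(-9/2−8) + (-5/6)·(8−(-2))) = ½·(0 − 75/2 − 25/3) = -275/12, so the W-coordinate is -5/6.
Check: 1/6 + 5/3 − 5/6 = 1.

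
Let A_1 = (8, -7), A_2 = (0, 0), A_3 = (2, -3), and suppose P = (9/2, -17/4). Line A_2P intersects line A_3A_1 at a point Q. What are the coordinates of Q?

(6, -17/3)

Barycentric coordinates of P with respect to A_1A_2A_3: (1/2, 1/4, 1/4).
On side A_3A_1 the A_2-coordinate is zero; dropping P's A_2-weight 1/4 and renormalizing the remaining 1/4 : 1/2 gives weights 1/3, 2/3 on A_3, A_1.
Q = (1/3)·(2, -3) + (2/3)·(8, -7) = (6, -17/3).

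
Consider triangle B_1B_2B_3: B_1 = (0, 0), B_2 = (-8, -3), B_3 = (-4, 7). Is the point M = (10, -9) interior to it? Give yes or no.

no

Barycentric coordinates of M: (3, -1/2, -3/2).
The three coordinates are positive, negative, negative; a point is interior exactly when all three are positive.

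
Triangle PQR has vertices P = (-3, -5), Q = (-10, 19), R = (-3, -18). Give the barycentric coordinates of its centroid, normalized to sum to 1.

The centroid is the average of the vertices, so each weight is 1/3.

(1/3, 1/3, 1/3)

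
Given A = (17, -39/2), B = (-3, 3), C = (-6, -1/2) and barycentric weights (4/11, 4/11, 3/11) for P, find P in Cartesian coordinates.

P = (4/11)·A + (4/11)·B + (3/11)·C.
x-coordinate: (4/11)·17 + (4/11)·(-3) + (3/11)·(-6) = 38/11.
y-coordinate: (4/11)·(-39/2) + (4/11)·3 + (3/11)·(-1/2) = -135/22.

(38/11, -135/22)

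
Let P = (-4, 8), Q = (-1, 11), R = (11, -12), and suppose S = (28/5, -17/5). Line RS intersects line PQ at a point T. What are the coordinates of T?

Barycentric coordinates of S with respect to PQR: (1/5, 1/5, 3/5).
On side PQ the R-coordinate is zero; dropping S's R-weight 3/5 and renormalizing the remaining 1/5 : 1/5 gives weights 1/2, 1/2 on P, Q.
T = (1/2)·(-4, 8) + (1/2)·(-1, 11) = (-5/2, 19/2).

(-5/2, 19/2)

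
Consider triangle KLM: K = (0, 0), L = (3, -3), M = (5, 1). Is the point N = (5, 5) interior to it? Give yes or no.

no

Barycentric coordinates of N: (4/9, -10/9, 5/3).
The three coordinates are positive, negative, positive; a point is interior exactly when all three are positive.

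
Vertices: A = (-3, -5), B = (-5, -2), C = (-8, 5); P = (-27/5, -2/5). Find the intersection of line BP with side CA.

(-11/2, 0)

Barycentric coordinates of P with respect to ABC: (2/5, 1/5, 2/5).
On side CA the B-coordinate is zero; dropping P's B-weight 1/5 and renormalizing the remaining 2/5 : 2/5 gives weights 1/2, 1/2 on C, A.
Q = (1/2)·(-8, 5) + (1/2)·(-3, -5) = (-11/2, 0).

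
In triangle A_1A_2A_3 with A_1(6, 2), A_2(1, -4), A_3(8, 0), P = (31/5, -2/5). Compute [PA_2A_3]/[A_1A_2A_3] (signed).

1/5

[A_1A_2A_3] = ½·(6·(-4−0) + 1·(0−2) + 8·(2−(-4))) = ½·(-24 − 2 + 48) = 11.
[PA_2A_3] = ½·((31/5)·(-4−0) + 1·(0−(-2/5)) + 8·(-2/5−(-4))) = ½·(-124/5 + 2/5 + 144/5) = 11/5, so the ratio is (11/5)/11 = 1/5.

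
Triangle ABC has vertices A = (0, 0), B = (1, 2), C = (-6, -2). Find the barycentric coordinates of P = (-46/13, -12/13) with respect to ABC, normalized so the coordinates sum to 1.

(3/13, 2/13, 8/13)

Signed area of the reference triangle: [ABC] = ½·(0·(2−(-2)) + 1·(-2−0) + (-6)·(0−2)) = ½·(0 − 2 + 12) = 5.
[PBC] = ½·((-46/13)·(2−(-2)) + 1·(-2−(-12/13)) + (-6)·(-12/13−2)) = ½·(-184/13 − 14/13 + 228/13) = 15/13, so the A-coordinate is (15/13)/5 = 3/13.
[APC] = ½·(0·(-12/13−(-2)) + (-46/13)·(-2−0) + (-6)·(0−(-12/13))) = ½·(0 + 92/13 − 72/13) = 10/13, so the B-coordinate is 2/13.
[ABP] = ½·(0·(2−(-12/13)) + 1·(-12/13−0) + (-46/13)·(0−2)) = ½·(0 − 12/13 + 92/13) = 40/13, so the C-coordinate is 8/13.
Check: 3/13 + 2/13 + 8/13 = 1.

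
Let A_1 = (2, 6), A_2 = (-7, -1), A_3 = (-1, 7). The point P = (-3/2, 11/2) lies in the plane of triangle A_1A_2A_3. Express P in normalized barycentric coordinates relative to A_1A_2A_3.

(1/6, 1/6, 2/3)

Signed area of the reference triangle: [A_1A_2A_3] = ½·(2·(-1−7) + (-7)·(7−6) + (-1)·(6−(-1))) = ½·(-16 − 7 − 7) = -15.
[PA_2A_3] = ½·((-3/2)·(-1−7) + (-7)·(7−(11/2)) + (-1)·(11/2−(-1))) = ½·(12 − 21/2 − 13/2) = -5/2, so the A_1-coordinate is (-5/2)/(-15) = 1/6.
[A_1PA_3] = ½·(2·(11/2−7) + (-3/2)·(7−6) + (-1)·(6−(11/2))) = ½·(-3 − 3/2 − 1/2) = -5/2, so the A_2-coordinate is 1/6.
[A_1A_2P] = ½·(2·(-1−(11/2)) + (-7)·(11/2−6) + (-3/2)·(6−(-1))) = ½·(-13 + 7/2 − 21/2) = -10, so the A_3-coordinate is 2/3.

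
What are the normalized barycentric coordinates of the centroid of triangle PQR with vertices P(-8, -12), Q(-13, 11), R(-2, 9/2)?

(1/3, 1/3, 1/3)

The centroid is the average of the vertices, so each weight is 1/3.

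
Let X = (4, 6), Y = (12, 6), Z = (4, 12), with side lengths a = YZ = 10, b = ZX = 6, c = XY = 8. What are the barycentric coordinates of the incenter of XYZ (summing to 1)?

(5/12, 1/4, 1/3)

The incenter has barycentric coordinates proportional to the opposite side lengths: (10 : 6 : 8).
Normalizing by 10+6+8 = 24 gives (5/12, 1/4, 1/3).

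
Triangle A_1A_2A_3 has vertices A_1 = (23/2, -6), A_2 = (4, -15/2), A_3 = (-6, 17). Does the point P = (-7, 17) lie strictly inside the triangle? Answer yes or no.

Barycentric coordinates of P: (-98/795, 92/795, 267/265).
The three coordinates are negative, positive, positive; a point is interior exactly when all three are positive.

no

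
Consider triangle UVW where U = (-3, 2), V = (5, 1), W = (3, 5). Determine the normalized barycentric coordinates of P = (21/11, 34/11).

(3/11, 3/11, 5/11)

Signed area of the reference triangle: [UVW] = ½·((-3)·(1−5) + 5·(5−2) + 3·(2−1)) = ½·(12 + 15 + 3) = 15.
[PVW] = ½·((21/11)·(1−5) + 5·(5−(34/11)) + 3·(34/11−1)) = ½·(-84/11 + 105/11 + 69/11) = 45/11, so the U-coordinate is (45/11)/15 = 3/11.
[UPW] = ½·((-3)·(34/11−5) + (21/11)·(5−2) + 3·(2−(34/11))) = ½·(63/11 + 63/11 − 36/11) = 45/11, so the V-coordinate is 3/11.
[UVP] = ½·((-3)·(1−(34/11)) + 5·(34/11−2) + (21/11)·(2−1)) = ½·(69/11 + 60/11 + 21/11) = 75/11, so the W-coordinate is 5/11.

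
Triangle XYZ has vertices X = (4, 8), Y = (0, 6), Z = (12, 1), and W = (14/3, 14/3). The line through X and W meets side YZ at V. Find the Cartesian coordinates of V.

Barycentric coordinates of W with respect to XYZ: (1/6, 1/2, 1/3).
On side YZ the X-coordinate is zero; dropping W's X-weight 1/6 and renormalizing the remaining 1/2 : 1/3 gives weights 3/5, 2/5 on Y, Z.
V = (3/5)·(0, 6) + (2/5)·(12, 1) = (24/5, 4).

(24/5, 4)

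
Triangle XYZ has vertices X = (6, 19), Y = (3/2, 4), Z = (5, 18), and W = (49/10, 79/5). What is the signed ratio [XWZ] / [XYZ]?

1/5

[XYZ] = ½·(6·(4−18) + (3/2)·(18−19) + 5·(19−4)) = ½·(-84 − 3/2 + 75) = -21/4.
[XWZ] = ½·(6·(79/5−18) + (49/10)·(18−19) + 5·(19−(79/5))) = ½·(-66/5 − 49/10 + 16) = -21/20, so the ratio is (-21/20)/(-21/4) = 1/5.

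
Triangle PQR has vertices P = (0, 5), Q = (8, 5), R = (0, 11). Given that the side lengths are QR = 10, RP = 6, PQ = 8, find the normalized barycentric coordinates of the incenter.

(5/12, 1/4, 1/3)

The incenter has barycentric coordinates proportional to the opposite side lengths: (10 : 6 : 8).
Normalizing by 10+6+8 = 24 gives (5/12, 1/4, 1/3).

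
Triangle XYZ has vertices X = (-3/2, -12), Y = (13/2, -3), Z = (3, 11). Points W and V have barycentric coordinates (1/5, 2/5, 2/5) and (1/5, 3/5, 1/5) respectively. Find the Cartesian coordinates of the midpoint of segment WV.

(77/20, -3/5)

Barycentric coordinates of the midpoint are the average: (1/5, 1/2, 3/10).
Converting: (1/5)·X + (1/2)·Y + (3/10)·Z = (77/20, -3/5).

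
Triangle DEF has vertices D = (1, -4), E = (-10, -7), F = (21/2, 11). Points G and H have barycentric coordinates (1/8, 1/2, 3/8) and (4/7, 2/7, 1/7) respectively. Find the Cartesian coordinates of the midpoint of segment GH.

Barycentric coordinates of the midpoint are the average: (39/112, 11/28, 29/112).
Converting: (39/112)·D + (11/28)·E + (29/112)·F = (-193/224, -145/112).

(-193/224, -145/112)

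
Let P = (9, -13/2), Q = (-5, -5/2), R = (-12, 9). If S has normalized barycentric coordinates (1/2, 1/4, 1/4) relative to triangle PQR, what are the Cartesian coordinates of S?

(1/4, -13/8)

S = (1/2)·P + (1/4)·Q + (1/4)·R.
x-coordinate: (1/2)·9 + (1/4)·(-5) + (1/4)·(-12) = 1/4.
y-coordinate: (1/2)·(-13/2) + (1/4)·(-5/2) + (1/4)·9 = -13/8.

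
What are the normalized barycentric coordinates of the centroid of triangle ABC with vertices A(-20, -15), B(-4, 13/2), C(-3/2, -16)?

The centroid is the average of the vertices, so each weight is 1/3.

(1/3, 1/3, 1/3)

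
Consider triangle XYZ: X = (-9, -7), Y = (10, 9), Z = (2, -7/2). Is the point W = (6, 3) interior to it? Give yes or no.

Barycentric coordinates of W: (4/219, 115/219, 100/219).
The three coordinates are positive, positive, positive; a point is interior exactly when all three are positive.

yes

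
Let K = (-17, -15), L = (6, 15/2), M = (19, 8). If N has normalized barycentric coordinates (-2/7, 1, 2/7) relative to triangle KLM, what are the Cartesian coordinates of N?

N = (-2/7)·K + 1·L + (2/7)·M.
x-coordinate: (-2/7)·(-17) + 1·6 + (2/7)·19 = 114/7.
y-coordinate: (-2/7)·(-15) + 1·(15/2) + (2/7)·8 = 197/14.

(114/7, 197/14)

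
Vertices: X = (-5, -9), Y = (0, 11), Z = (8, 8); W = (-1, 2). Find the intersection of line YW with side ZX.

(-7/4, -19/4)

Barycentric coordinates of W with respect to XYZ: (3/7, 3/7, 1/7).
On side ZX the Y-coordinate is zero; dropping W's Y-weight 3/7 and renormalizing the remaining 1/7 : 3/7 gives weights 1/4, 3/4 on Z, X.
V = (1/4)·(8, 8) + (3/4)·(-5, -9) = (-7/4, -19/4).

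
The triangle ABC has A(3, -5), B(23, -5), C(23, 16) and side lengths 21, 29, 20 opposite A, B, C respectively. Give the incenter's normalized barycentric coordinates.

(3/10, 29/70, 2/7)

The incenter has barycentric coordinates proportional to the opposite side lengths: (21 : 29 : 20).
Normalizing by 21+29+20 = 70 gives (3/10, 29/70, 2/7).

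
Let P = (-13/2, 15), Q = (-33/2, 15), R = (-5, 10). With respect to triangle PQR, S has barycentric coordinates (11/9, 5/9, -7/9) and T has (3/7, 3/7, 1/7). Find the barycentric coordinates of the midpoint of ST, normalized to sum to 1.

Since both coordinate triples sum to 1, the midpoint's barycentrics are the componentwise average.
(11/9+3/7)/2 = 52/63; similarly 31/63 and -20/63.

(52/63, 31/63, -20/63)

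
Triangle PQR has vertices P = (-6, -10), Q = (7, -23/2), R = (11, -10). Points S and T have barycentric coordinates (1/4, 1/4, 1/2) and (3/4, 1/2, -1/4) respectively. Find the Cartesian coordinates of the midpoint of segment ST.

(1, -169/16)

Barycentric coordinates of the midpoint are the average: (1/2, 3/8, 1/8).
Converting: (1/2)·P + (3/8)·Q + (1/8)·R = (1, -169/16).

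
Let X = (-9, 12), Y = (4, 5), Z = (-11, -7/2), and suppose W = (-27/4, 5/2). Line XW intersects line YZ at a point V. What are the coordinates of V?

(-6, -2/3)

Barycentric coordinates of W with respect to XYZ: (1/4, 1/4, 1/2).
On side YZ the X-coordinate is zero; dropping W's X-weight 1/4 and renormalizing the remaining 1/4 : 1/2 gives weights 1/3, 2/3 on Y, Z.
V = (1/3)·(4, 5) + (2/3)·(-11, -7/2) = (-6, -2/3).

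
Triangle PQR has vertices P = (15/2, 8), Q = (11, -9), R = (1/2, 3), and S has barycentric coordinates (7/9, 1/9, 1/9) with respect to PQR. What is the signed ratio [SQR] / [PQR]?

7/9

The signed ratio [SQR]/[PQR] equals the barycentric coordinate of S at vertex P, which is 7/9.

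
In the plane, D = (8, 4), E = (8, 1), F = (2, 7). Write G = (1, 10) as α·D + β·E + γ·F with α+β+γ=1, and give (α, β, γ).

Signed area of the reference triangle: [DEF] = ½·(8·(1−7) + 8·(7−4) + 2·(4−1)) = ½·(-48 + 24 + 6) = -9.
[GEF] = ½·(1·(1−7) + 8·(7−10) + 2·(10−1)) = ½·(-6 − 24 + 18) = -6, so the D-coordinate is (-6)/(-9) = 2/3.
[DGF] = ½·(8·(10−7) + 1·(7−4) + 2·(4−10)) = ½·(24 + 3 − 12) = 15/2, so the E-coordinate is -5/6.
[DEG] = ½·(8·(1−10) + 8·(10−4) + 1·(4−1)) = ½·(-72 + 48 + 3) = -21/2, so the F-coordinate is 7/6.

(2/3, -5/6, 7/6)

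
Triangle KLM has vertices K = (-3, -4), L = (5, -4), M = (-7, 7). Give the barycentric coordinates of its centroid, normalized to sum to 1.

(1/3, 1/3, 1/3)

The centroid is the average of the vertices, so each weight is 1/3.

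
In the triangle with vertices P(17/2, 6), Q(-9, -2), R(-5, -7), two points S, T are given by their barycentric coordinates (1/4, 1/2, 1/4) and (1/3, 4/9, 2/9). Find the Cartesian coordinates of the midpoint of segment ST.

(-425/144, -61/72)

Barycentric coordinates of the midpoint are the average: (7/24, 17/36, 17/72).
Converting: (7/24)·P + (17/36)·Q + (17/72)·R = (-425/144, -61/72).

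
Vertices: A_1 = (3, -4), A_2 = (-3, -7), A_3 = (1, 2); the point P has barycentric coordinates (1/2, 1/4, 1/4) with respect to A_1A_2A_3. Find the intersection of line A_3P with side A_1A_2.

Line A_3P meets A_1A_2 where the A_3-coordinate vanishes; zeroing P's A_3-weight and renormalizing leaves A_1, A_2-weights 1/2 : 1/4 → (2/3, 1/3).
So Q = (2/3)·A_1 + (1/3)·A_2 = (1, -5).

(1, -5)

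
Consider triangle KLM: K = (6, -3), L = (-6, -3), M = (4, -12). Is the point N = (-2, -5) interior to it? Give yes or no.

yes

Barycentric coordinates of N: (4/27, 17/27, 2/9).
The three coordinates are positive, positive, positive; a point is interior exactly when all three are positive.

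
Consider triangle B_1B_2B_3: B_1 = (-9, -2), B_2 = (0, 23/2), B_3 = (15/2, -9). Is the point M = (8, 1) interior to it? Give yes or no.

no

Barycentric coordinates of M: (-341/1143, 674/1143, 90/127).
The three coordinates are negative, positive, positive; a point is interior exactly when all three are positive.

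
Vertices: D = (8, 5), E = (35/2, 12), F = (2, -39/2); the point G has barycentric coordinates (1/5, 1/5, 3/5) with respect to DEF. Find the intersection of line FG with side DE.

Line FG meets DE where the F-coordinate vanishes; zeroing G's F-weight and renormalizing leaves D, E-weights 1/5 : 1/5 → (1/2, 1/2).
So H = (1/2)·D + (1/2)·E = (51/4, 17/2).

(51/4, 17/2)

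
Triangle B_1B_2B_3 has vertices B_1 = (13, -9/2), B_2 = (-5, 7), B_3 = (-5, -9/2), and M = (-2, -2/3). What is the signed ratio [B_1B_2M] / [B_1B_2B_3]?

[B_1B_2B_3] = ½·(13·(7−(-9/2)) + (-5)·(-9/2−(-9/2)) + (-5)·(-9/2−7)) = ½·(299/2 + 0 + 115/2) = 207/2.
[B_1B_2M] = ½·(13·(7−(-2/3)) + (-5)·(-2/3−(-9/2)) + (-2)·(-9/2−7)) = ½·(299/3 − 115/6 + 23) = 207/4, so the ratio is (207/4)/(207/2) = 1/2.

1/2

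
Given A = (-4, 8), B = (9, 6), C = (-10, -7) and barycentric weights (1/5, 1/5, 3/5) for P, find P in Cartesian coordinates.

(-5, -7/5)

P = (1/5)·A + (1/5)·B + (3/5)·C.
x-coordinate: (1/5)·(-4) + (1/5)·9 + (3/5)·(-10) = -5.
y-coordinate: (1/5)·8 + (1/5)·6 + (3/5)·(-7) = -7/5.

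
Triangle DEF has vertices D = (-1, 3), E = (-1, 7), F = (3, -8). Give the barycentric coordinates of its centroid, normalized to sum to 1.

(1/3, 1/3, 1/3)

The centroid is the average of the vertices, so each weight is 1/3.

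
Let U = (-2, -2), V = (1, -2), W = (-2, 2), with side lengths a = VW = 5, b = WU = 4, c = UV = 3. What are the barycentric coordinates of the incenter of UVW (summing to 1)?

The incenter has barycentric coordinates proportional to the opposite side lengths: (5 : 4 : 3).
Normalizing by 5+4+3 = 12 gives (5/12, 1/3, 1/4).

(5/12, 1/3, 1/4)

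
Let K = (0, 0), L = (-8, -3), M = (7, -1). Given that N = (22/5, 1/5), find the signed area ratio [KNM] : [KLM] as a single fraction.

[KLM] = ½·(0·(-3−(-1)) + (-8)·(-1−0) + 7·(0−(-3))) = ½·(0 + 8 + 21) = 29/2.
[KNM] = ½·(0·(1/5−(-1)) + (22/5)·(-1−0) + 7·(0−(1/5))) = ½·(0 − 22/5 − 7/5) = -29/10, so the ratio is (-29/10)/(29/2) = -1/5.

-1/5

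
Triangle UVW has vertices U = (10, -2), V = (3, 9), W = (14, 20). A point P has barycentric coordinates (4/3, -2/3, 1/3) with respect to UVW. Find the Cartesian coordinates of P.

P = (4/3)·U + (-2/3)·V + (1/3)·W.
x-coordinate: (4/3)·10 + (-2/3)·3 + (1/3)·14 = 16.
y-coordinate: (4/3)·(-2) + (-2/3)·9 + (1/3)·20 = -2.

(16, -2)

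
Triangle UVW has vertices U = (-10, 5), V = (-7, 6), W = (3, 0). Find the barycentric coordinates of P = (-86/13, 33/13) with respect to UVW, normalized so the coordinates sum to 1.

Signed area of the reference triangle: [UVW] = ½·((-10)·(6−0) + (-7)·(0−5) + 3·(5−6)) = ½·(-60 + 35 − 3) = -14.
[PVW] = ½·((-86/13)·(6−0) + (-7)·(0−(33/13)) + 3·(33/13−6)) = ½·(-516/13 + 231/13 − 135/13) = -210/13, so the U-coordinate is (-210/13)/(-14) = 15/13.
[UPW] = ½·((-10)·(33/13−0) + (-86/13)·(0−5) + 3·(5−(33/13))) = ½·(-330/13 + 430/13 + 96/13) = 98/13, so the V-coordinate is -7/13.
[UVP] = ½·((-10)·(6−(33/13)) + (-7)·(33/13−5) + (-86/13)·(5−6)) = ½·(-450/13 + 224/13 + 86/13) = -70/13, so the W-coordinate is 5/13.

(15/13, -7/13, 5/13)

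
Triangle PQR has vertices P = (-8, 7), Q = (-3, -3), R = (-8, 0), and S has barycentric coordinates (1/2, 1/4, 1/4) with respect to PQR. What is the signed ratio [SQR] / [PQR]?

1/2

The signed ratio [SQR]/[PQR] equals the barycentric coordinate of S at vertex P, which is 1/2.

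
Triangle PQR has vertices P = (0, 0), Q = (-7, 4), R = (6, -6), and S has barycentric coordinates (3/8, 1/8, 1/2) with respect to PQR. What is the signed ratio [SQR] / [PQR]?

3/8

The signed ratio [SQR]/[PQR] equals the barycentric coordinate of S at vertex P, which is 3/8.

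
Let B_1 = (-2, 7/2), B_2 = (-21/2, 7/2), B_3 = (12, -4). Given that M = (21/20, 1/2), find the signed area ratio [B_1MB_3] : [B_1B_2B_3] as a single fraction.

[B_1B_2B_3] = ½·((-2)·(7/2−(-4)) + (-21/2)·(-4−(7/2)) + 12·(7/2−(7/2))) = ½·(-15 + 315/4 + 0) = 255/8.
[B_1MB_3] = ½·((-2)·(1/2−(-4)) + (21/20)·(-4−(7/2)) + 12·(7/2−(1/2))) = ½·(-9 − 63/8 + 36) = 153/16, so the ratio is (153/16)/(255/8) = 3/10.

3/10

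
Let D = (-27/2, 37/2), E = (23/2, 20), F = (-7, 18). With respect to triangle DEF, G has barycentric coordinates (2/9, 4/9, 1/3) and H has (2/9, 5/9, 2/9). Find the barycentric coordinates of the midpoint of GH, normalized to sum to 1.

Since both coordinate triples sum to 1, the midpoint's barycentrics are the componentwise average.
(2/9+2/9)/2 = 2/9; similarly 1/2 and 5/18.

(2/9, 1/2, 5/18)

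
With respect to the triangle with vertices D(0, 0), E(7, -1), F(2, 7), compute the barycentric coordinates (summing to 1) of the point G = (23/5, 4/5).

(1/5, 3/5, 1/5)

Signed area of the reference triangle: [DEF] = ½·(0·(-1−7) + 7·(7−0) + 2·(0−(-1))) = ½·(0 + 49 + 2) = 51/2.
[GEF] = ½·((23/5)·(-1−7) + 7·(7−(4/5)) + 2·(4/5−(-1))) = ½·(-184/5 + 217/5 + 18/5) = 51/10, so the D-coordinate is (51/10)/(51/2) = 1/5.
[DGF] = ½·(0·(4/5−7) + (23/5)·(7−0) + 2·(0−(4/5))) = ½·(0 + 161/5 − 8/5) = 153/10, so the E-coordinate is 3/5.
[DEG] = ½·(0·(-1−(4/5)) + 7·(4/5−0) + (23/5)·(0−(-1))) = ½·(0 + 28/5 + 23/5) = 51/10, so the F-coordinate is 1/5.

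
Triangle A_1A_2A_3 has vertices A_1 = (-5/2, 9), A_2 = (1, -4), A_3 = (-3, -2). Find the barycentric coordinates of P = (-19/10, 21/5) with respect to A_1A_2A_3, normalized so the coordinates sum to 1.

Signed area of the reference triangle: [A_1A_2A_3] = ½·((-5/2)·(-4−(-2)) + 1·(-2−9) + (-3)·(9−(-4))) = ½·(5 − 11 − 39) = -45/2.
[PA_2A_3] = ½·((-19/10)·(-4−(-2)) + 1·(-2−(21/5)) + (-3)·(21/5−(-4))) = ½·(19/5 − 31/5 − 123/5) = -27/2, so the A_1-coordinate is (-27/2)/(-45/2) = 3/5.
[A_1PA_3] = ½·((-5/2)·(21/5−(-2)) + (-19/10)·(-2−9) + (-3)·(9−(21/5))) = ½·(-31/2 + 209/10 − 72/5) = -9/2, so the A_2-coordinate is 1/5.
[A_1A_2P] = ½·((-5/2)·(-4−(21/5)) + 1·(21/5−9) + (-19/10)·(9−(-4))) = ½·(41/2 − 24/5 − 247/10) = -9/2, so the A_3-coordinate is 1/5.

(3/5, 1/5, 1/5)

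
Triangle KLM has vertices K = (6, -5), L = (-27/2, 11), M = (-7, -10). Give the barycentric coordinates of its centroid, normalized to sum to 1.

(1/3, 1/3, 1/3)

The centroid is the average of the vertices, so each weight is 1/3.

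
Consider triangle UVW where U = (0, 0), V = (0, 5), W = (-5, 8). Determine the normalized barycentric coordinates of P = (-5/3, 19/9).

Signed area of the reference triangle: [UVW] = ½·(0·(5−8) + 0·(8−0) + (-5)·(0−5)) = ½·(0 + 0 + 25) = 25/2.
[PVW] = ½·((-5/3)·(5−8) + 0·(8−(19/9)) + (-5)·(19/9−5)) = ½·(5 + 0 + 130/9) = 175/18, so the U-coordinate is (175/18)/(25/2) = 7/9.
[UPW] = ½·(0·(19/9−8) + (-5/3)·(8−0) + (-5)·(0−(19/9))) = ½·(0 − 40/3 + 95/9) = -25/18, so the V-coordinate is -1/9.
[UVP] = ½·(0·(5−(19/9)) + 0·(19/9−0) + (-5/3)·(0−5)) = ½·(0 + 0 + 25/3) = 25/6, so the W-coordinate is 1/3.

(7/9, -1/9, 1/3)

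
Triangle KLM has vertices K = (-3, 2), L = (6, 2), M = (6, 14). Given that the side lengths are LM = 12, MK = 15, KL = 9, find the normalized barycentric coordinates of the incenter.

(1/3, 5/12, 1/4)

The incenter has barycentric coordinates proportional to the opposite side lengths: (12 : 15 : 9).
Normalizing by 12+15+9 = 36 gives (1/3, 5/12, 1/4).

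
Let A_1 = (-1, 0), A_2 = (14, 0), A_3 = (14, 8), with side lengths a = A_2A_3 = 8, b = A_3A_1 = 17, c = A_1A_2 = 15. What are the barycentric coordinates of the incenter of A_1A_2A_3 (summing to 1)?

(1/5, 17/40, 3/8)

The incenter has barycentric coordinates proportional to the opposite side lengths: (8 : 17 : 15).
Normalizing by 8+17+15 = 40 gives (1/5, 17/40, 3/8).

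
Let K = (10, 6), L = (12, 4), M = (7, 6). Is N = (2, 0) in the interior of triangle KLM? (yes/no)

no

Barycentric coordinates of N: (-20/3, 3, 14/3).
The three coordinates are negative, positive, positive; a point is interior exactly when all three are positive.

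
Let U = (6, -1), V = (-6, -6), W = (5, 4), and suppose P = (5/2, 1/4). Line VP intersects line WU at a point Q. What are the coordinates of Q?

Barycentric coordinates of P with respect to UVW: (1/4, 1/4, 1/2).
On side WU the V-coordinate is zero; dropping P's V-weight 1/4 and renormalizing the remaining 1/2 : 1/4 gives weights 2/3, 1/3 on W, U.
Q = (2/3)·(5, 4) + (1/3)·(6, -1) = (16/3, 7/3).

(16/3, 7/3)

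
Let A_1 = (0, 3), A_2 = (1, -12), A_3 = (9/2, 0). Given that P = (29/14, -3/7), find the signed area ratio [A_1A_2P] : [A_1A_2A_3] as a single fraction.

[A_1A_2A_3] = ½·(0·(-12−0) + 1·(0−3) + (9/2)·(3−(-12))) = ½·(0 − 3 + 135/2) = 129/4.
[A_1A_2P] = ½·(0·(-12−(-3/7)) + 1·(-3/7−3) + (29/14)·(3−(-12))) = ½·(0 − 24/7 + 435/14) = 387/28, so the ratio is (387/28)/(129/4) = 3/7.

3/7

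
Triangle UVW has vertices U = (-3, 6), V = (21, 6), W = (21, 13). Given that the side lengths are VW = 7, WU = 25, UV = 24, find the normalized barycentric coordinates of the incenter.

The incenter has barycentric coordinates proportional to the opposite side lengths: (7 : 25 : 24).
Normalizing by 7+25+24 = 56 gives (1/8, 25/56, 3/7).

(1/8, 25/56, 3/7)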